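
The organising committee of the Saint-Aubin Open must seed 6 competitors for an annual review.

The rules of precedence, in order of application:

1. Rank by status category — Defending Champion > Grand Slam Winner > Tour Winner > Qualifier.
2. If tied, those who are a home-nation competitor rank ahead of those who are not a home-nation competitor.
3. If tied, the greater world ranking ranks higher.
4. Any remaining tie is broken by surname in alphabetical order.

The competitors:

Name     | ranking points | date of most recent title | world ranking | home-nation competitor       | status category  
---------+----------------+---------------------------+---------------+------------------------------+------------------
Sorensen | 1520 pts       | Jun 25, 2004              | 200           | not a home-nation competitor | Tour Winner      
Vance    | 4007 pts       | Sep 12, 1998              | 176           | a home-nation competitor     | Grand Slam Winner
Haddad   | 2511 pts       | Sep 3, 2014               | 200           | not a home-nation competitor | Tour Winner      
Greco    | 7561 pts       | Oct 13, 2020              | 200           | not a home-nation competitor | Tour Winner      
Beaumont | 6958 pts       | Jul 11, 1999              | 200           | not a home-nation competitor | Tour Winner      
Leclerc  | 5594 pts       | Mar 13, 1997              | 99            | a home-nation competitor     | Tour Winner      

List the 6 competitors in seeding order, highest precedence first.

Vance, Leclerc, Beaumont, Greco, Haddad, Sorensen

By status category: Vance (Grand Slam Winner); then Leclerc, Beaumont, Greco, Haddad and Sorensen (Tour Winner).
Among Leclerc, Beaumont, Greco, Haddad and Sorensen, a home-nation competitor before not a home-nation competitor: Leclerc (a home-nation competitor) before Beaumont, Greco, Haddad and Sorensen (not a home-nation competitor).
Beaumont, Greco, Haddad and Sorensen all have world ranking 200, so the next rule applies.
Among Beaumont, Greco, Haddad and Sorensen, alphabetically by surname: Beaumont before Greco before Haddad before Sorensen.
Full order: Vance, Leclerc, Beaumont, Greco, Haddad, Sorensen.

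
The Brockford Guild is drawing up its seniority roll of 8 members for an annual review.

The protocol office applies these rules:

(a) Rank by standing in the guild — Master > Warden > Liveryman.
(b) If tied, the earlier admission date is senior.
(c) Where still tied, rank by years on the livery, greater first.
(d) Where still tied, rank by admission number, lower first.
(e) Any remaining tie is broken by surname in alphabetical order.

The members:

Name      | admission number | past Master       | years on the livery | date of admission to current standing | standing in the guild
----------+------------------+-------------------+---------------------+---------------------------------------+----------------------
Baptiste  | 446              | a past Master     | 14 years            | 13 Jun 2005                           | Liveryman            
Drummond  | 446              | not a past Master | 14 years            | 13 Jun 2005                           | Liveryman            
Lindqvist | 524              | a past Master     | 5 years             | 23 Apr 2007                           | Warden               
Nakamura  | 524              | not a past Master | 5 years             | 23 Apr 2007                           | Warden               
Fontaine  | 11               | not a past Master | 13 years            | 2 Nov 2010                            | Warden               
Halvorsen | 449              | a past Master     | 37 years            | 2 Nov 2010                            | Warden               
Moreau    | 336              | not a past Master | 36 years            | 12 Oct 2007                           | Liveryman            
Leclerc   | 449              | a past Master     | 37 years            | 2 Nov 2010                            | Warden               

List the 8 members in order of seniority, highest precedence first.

By standing in the guild: Lindqvist, Nakamura, Halvorsen, Leclerc and Fontaine (Warden); then Baptiste, Drummond and Moreau (Liveryman).
Among Lindqvist, Nakamura, Halvorsen, Leclerc and Fontaine, by date of admission to current standing (earlier first): Lindqvist and Nakamura (23 Apr 2007) before Halvorsen, Leclerc and Fontaine (2 Nov 2010).
Lindqvist and Nakamura both have years on the livery 5 years, so the next rule applies.
Lindqvist and Nakamura both have admission number 524, so the next rule applies.
Among Lindqvist and Nakamura, alphabetically by surname: Lindqvist before Nakamura.
Among Halvorsen, Leclerc and Fontaine, by years on the livery (higher first): Halvorsen and Leclerc (37 years) before Fontaine (13 years).
Halvorsen and Leclerc both have admission number 449, so the next rule applies.
Among Halvorsen and Leclerc, alphabetically by surname: Halvorsen before Leclerc.
Among Baptiste, Drummond and Moreau, by date of admission to current standing (earlier first): Baptiste and Drummond (13 Jun 2005) before Moreau (12 Oct 2007).
Baptiste and Drummond both have years on the livery 14 years, so the next rule applies.
Baptiste and Drummond both have admission number 446, so the next rule applies.
Among Baptiste and Drummond, alphabetically by surname: Baptiste before Drummond.
Full order: Lindqvist, Nakamura, Halvorsen, Leclerc, Fontaine, Baptiste, Drummond, Moreau.

Lindqvist, Nakamura, Halvorsen, Leclerc, Fontaine, Baptiste, Drummond, Moreau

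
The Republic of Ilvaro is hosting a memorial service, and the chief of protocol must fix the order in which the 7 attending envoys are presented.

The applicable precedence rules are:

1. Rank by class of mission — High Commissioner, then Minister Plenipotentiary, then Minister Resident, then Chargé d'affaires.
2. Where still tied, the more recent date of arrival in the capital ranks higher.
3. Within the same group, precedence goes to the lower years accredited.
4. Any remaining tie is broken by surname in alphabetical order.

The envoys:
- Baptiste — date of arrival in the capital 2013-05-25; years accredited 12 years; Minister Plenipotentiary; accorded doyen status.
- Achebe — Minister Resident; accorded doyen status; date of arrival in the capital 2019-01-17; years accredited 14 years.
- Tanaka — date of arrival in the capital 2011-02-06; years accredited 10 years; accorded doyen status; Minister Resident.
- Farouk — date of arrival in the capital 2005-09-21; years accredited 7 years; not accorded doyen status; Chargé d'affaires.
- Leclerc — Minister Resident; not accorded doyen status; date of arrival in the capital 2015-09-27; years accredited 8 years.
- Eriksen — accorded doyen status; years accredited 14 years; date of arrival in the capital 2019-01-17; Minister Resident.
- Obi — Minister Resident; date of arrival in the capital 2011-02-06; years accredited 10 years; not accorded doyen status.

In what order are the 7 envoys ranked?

By class of mission: Baptiste (Minister Plenipotentiary); then Achebe, Eriksen, Leclerc, Obi and Tanaka (Minister Resident); then Farouk (Chargé d'affaires).
Among Achebe, Eriksen, Leclerc, Obi and Tanaka, by date of arrival in the capital (later first): Achebe and Eriksen (2019-01-17) before Leclerc (2015-09-27) before Obi and Tanaka (2011-02-06).
Achebe and Eriksen both have years accredited 14 years, so the next rule applies.
Among Achebe and Eriksen, alphabetically by surname: Achebe before Eriksen.
Obi and Tanaka both have years accredited 10 years, so the next rule applies.
Among Obi and Tanaka, alphabetically by surname: Obi before Tanaka.
Full order: Baptiste, Achebe, Eriksen, Leclerc, Obi, Tanaka, Farouk.

Baptiste, Achebe, Eriksen, Leclerc, Obi, Tanaka, Farouk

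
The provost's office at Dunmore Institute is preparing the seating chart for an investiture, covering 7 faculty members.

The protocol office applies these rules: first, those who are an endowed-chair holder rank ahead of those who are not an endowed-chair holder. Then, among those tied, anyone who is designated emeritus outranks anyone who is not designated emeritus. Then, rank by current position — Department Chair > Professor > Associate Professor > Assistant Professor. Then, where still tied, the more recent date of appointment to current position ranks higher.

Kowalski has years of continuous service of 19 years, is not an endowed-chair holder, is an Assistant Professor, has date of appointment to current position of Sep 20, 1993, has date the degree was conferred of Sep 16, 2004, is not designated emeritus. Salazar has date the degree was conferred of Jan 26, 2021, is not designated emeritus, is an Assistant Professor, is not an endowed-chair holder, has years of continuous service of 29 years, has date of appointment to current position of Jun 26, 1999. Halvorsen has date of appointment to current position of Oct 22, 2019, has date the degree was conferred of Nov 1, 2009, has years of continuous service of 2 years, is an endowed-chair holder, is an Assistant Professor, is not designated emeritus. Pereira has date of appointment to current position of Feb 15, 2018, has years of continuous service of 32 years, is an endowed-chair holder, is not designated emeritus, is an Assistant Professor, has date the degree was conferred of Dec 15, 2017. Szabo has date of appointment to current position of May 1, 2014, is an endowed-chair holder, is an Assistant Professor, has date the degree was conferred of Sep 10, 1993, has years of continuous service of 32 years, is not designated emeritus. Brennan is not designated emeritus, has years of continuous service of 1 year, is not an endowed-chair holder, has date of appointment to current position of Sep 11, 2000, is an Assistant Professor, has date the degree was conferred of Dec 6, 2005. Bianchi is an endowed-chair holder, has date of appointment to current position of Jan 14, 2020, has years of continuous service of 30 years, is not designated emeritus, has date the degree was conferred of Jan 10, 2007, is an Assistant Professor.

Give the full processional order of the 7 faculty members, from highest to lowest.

By the first rule: Bianchi, Halvorsen, Pereira and Szabo (each an endowed-chair holder); then Brennan, Salazar and Kowalski (each not an endowed-chair holder).
Bianchi, Halvorsen, Pereira and Szabo are each not designated emeritus, so the next rule applies.
Bianchi, Halvorsen, Pereira and Szabo are each Assistant Professor, so the next rule applies.
Among Bianchi, Halvorsen, Pereira and Szabo, by date of appointment to current position (later first): Bianchi (Jan 14, 2020) before Halvorsen (Oct 22, 2019) before Pereira (Feb 15, 2018) before Szabo (May 1, 2014).
Brennan, Salazar and Kowalski are each not designated emeritus, so the next rule applies.
Brennan, Salazar and Kowalski are each Assistant Professor, so the next rule applies.
Among Brennan, Salazar and Kowalski, by date of appointment to current position (later first): Brennan (Sep 11, 2000) before Salazar (Jun 26, 1999) before Kowalski (Sep 20, 1993).
Full order: Bianchi, Halvorsen, Pereira, Szabo, Brennan, Salazar, Kowalski.

Bianchi, Halvorsen, Pereira, Szabo, Brennan, Salazar, Kowalski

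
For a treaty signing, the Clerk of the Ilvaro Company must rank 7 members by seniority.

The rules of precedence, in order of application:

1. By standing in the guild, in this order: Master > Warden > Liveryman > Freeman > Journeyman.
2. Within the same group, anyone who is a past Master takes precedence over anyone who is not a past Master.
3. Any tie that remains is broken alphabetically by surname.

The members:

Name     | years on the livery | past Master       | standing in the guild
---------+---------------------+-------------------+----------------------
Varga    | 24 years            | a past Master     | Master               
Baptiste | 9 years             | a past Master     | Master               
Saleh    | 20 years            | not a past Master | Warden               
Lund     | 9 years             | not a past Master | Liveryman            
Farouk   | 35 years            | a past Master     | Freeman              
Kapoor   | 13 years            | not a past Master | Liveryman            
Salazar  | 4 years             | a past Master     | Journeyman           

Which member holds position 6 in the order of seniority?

By standing in the guild: Baptiste and Varga (Master); then Saleh (Warden); then Kapoor and Lund (Liveryman); then Farouk (Freeman); then Salazar (Journeyman).
Baptiste and Varga are each a past Master, so the next rule applies.
Among Baptiste and Varga, alphabetically by surname: Baptiste before Varga.
Kapoor and Lund are each not a past Master, so the next rule applies.
Among Kapoor and Lund, alphabetically by surname: Kapoor before Lund.
Order: Baptiste, Varga, Saleh, Kapoor, Lund, Farouk, Salazar.

Farouk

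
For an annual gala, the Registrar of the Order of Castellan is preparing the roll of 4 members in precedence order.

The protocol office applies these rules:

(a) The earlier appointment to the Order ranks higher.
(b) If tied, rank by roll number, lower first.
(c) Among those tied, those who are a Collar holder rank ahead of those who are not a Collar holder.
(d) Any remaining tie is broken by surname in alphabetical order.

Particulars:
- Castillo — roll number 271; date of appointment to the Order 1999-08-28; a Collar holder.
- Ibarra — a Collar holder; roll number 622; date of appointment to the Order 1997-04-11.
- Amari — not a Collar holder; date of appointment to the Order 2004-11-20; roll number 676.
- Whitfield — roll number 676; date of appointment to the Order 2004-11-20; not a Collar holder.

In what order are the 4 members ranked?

By date of appointment to the Order (earlier first): Ibarra (1997-04-11); then Castillo (1999-08-28); then Amari and Whitfield (both 2004-11-20).
Amari and Whitfield both have roll number 676, so the next rule applies.
Amari and Whitfield are each not a Collar holder, so the next rule applies.
Among Amari and Whitfield, alphabetically by surname: Amari before Whitfield.
Full order: Ibarra, Castillo, Amari, Whitfield.

Ibarra, Castillo, Amari, Whitfield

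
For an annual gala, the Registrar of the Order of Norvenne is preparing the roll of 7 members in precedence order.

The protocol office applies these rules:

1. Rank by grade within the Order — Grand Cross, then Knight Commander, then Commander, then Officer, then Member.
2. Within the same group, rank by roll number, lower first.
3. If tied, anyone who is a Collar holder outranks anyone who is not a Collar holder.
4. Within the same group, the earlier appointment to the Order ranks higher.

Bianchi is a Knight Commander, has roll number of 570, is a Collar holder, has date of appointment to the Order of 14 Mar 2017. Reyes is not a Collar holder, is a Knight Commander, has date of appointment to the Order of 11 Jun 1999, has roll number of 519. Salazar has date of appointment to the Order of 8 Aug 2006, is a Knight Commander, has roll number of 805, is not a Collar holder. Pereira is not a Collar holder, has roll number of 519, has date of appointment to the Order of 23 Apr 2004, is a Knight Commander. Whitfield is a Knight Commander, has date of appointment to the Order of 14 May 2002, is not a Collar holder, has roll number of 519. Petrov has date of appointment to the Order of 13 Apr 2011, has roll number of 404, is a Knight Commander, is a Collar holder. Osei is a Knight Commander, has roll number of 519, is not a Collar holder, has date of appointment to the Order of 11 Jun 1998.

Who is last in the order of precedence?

Salazar

By grade within the Order: Petrov, Osei, Reyes, Whitfield, Pereira, Bianchi and Salazar (Knight Commander).
Among Petrov, Osei, Reyes, Whitfield, Pereira, Bianchi and Salazar, by roll number (lower first): Petrov (404) before Osei, Reyes, Whitfield and Pereira (519) before Bianchi (570) before Salazar (805).
Osei, Reyes, Whitfield and Pereira are each not a Collar holder, so the next rule applies.
Among Osei, Reyes, Whitfield and Pereira, by date of appointment to the Order (earlier first): Osei (11 Jun 1998) before Reyes (11 Jun 1999) before Whitfield (14 May 2002) before Pereira (23 Apr 2004).
Order: Petrov, Osei, Reyes, Whitfield, Pereira, Bianchi, Salazar.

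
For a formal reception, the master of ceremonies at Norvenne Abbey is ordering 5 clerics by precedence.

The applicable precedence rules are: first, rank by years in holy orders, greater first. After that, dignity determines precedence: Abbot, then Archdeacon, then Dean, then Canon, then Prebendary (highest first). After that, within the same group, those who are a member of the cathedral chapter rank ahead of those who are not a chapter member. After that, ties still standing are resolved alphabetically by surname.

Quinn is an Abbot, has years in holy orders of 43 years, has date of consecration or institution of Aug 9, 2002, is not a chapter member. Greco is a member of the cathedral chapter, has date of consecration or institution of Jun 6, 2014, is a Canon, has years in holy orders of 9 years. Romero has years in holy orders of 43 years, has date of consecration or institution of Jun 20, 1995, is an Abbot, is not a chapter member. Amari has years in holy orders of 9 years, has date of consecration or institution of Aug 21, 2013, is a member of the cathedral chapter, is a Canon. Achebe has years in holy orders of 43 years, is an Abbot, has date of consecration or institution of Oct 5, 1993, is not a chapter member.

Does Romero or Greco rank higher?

By years in holy orders (higher first): Achebe, Quinn and Romero (each 43 years); then Amari and Greco (both 9 years).
Achebe, Quinn and Romero are each Abbot, so the next rule applies.
Achebe, Quinn and Romero are each not a chapter member, so the next rule applies.
Among Achebe, Quinn and Romero, alphabetically by surname: Achebe before Quinn before Romero.
Amari and Greco are each Canon, so the next rule applies.
Amari and Greco are each a member of the cathedral chapter, so the next rule applies.
Among Amari and Greco, alphabetically by surname: Amari before Greco.
So Romero takes precedence.

Romero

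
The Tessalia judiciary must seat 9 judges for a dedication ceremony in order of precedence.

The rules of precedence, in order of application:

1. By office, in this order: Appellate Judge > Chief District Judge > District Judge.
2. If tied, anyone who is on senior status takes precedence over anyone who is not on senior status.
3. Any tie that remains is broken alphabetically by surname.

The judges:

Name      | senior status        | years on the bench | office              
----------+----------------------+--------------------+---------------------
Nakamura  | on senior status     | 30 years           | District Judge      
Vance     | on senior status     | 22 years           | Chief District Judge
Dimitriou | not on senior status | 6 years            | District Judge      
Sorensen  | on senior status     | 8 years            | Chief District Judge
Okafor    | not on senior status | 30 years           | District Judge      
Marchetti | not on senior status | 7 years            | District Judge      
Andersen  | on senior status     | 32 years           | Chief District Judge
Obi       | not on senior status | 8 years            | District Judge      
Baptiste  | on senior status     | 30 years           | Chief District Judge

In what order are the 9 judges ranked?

Andersen, Baptiste, Sorensen, Vance, Nakamura, Dimitriou, Marchetti, Obi, Okafor

By office: Andersen, Baptiste, Sorensen and Vance (Chief District Judge); then Nakamura, Dimitriou, Marchetti, Obi and Okafor (District Judge).
Andersen, Baptiste, Sorensen and Vance are each on senior status, so the next rule applies.
Among Andersen, Baptiste, Sorensen and Vance, alphabetically by surname: Andersen before Baptiste before Sorensen before Vance.
Among Nakamura, Dimitriou, Marchetti, Obi and Okafor, on senior status before not on senior status: Nakamura (on senior status) before Dimitriou, Marchetti, Obi and Okafor (not on senior status).
Among Dimitriou, Marchetti, Obi and Okafor, alphabetically by surname: Dimitriou before Marchetti before Obi before Okafor.
Full order: Andersen, Baptiste, Sorensen, Vance, Nakamura, Dimitriou, Marchetti, Obi, Okafor.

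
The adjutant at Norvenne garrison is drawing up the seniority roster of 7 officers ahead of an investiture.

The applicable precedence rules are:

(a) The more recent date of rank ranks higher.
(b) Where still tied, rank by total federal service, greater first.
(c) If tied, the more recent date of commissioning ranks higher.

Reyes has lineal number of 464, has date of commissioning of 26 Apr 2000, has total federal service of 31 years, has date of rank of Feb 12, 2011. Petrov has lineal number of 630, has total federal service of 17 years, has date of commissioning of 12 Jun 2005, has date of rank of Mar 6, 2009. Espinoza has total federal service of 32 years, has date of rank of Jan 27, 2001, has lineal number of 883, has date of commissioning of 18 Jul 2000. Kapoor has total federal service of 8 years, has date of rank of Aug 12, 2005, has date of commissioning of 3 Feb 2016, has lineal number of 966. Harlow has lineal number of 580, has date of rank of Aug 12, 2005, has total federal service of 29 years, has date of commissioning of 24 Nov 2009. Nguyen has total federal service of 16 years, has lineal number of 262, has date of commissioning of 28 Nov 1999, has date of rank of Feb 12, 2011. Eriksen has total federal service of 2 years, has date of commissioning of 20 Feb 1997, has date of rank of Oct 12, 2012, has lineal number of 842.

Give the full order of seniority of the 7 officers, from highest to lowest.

By date of rank (later first): Eriksen (Oct 12, 2012); then Reyes and Nguyen (both Feb 12, 2011); then Petrov (Mar 6, 2009); then Harlow and Kapoor (both Aug 12, 2005); then Espinoza (Jan 27, 2001).
Among Reyes and Nguyen, by total federal service (higher first): Reyes (31 years) before Nguyen (16 years).
Among Harlow and Kapoor, by total federal service (higher first): Harlow (29 years) before Kapoor (8 years).
Full order: Eriksen, Reyes, Nguyen, Petrov, Harlow, Kapoor, Espinoza.

Eriksen, Reyes, Nguyen, Petrov, Harlow, Kapoor, Espinoza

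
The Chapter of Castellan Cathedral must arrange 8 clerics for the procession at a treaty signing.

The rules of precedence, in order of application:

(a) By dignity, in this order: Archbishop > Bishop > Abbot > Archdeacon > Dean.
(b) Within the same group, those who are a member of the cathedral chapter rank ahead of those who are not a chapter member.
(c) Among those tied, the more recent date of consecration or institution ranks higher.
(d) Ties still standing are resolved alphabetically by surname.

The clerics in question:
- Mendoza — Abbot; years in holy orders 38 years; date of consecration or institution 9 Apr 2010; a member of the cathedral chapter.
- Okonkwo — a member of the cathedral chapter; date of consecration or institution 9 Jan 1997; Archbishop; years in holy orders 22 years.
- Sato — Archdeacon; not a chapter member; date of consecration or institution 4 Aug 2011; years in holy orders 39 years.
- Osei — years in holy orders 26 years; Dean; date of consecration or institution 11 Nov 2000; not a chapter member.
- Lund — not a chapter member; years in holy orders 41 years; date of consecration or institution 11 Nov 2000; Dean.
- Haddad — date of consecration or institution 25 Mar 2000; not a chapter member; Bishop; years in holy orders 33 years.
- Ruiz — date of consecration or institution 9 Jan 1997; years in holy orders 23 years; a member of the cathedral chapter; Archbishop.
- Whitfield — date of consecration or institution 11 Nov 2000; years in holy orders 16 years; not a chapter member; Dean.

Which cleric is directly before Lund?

By dignity: Okonkwo and Ruiz (Archbishop); then Haddad (Bishop); then Mendoza (Abbot); then Sato (Archdeacon); then Lund, Osei and Whitfield (Dean).
Okonkwo and Ruiz are each a member of the cathedral chapter, so the next rule applies.
Okonkwo and Ruiz both have date of consecration or institution 9 Jan 1997, so the next rule applies.
Among Okonkwo and Ruiz, alphabetically by surname: Okonkwo before Ruiz.
Lund, Osei and Whitfield are each not a chapter member, so the next rule applies.
Lund, Osei and Whitfield all have date of consecration or institution 11 Nov 2000, so the next rule applies.
Among Lund, Osei and Whitfield, alphabetically by surname: Lund before Osei before Whitfield.
Order: Okonkwo, Ruiz, Haddad, Mendoza, Sato, Lund, Osei, Whitfield.

Sato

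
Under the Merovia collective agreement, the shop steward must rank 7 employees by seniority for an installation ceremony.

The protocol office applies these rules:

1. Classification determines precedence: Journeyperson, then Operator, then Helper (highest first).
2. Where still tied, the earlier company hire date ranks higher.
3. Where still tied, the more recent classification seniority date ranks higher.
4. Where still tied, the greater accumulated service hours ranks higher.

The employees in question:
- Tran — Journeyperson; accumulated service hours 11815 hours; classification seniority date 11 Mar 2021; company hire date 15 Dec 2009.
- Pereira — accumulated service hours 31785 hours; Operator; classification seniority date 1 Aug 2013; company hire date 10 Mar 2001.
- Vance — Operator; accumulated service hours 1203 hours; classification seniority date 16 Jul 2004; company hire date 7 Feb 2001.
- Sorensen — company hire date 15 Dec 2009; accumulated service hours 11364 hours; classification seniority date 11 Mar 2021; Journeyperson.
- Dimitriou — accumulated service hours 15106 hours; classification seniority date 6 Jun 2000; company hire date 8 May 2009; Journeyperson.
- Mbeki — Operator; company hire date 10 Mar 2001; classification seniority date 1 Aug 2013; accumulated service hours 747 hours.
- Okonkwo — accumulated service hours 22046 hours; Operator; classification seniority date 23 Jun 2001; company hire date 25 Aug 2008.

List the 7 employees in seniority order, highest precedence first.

Dimitriou, Tran, Sorensen, Vance, Pereira, Mbeki, Okonkwo

By classification: Dimitriou, Tran and Sorensen (Journeyperson); then Vance, Pereira, Mbeki and Okonkwo (Operator).
Among Dimitriou, Tran and Sorensen, by company hire date (earlier first): Dimitriou (8 May 2009) before Tran and Sorensen (15 Dec 2009).
Tran and Sorensen both have classification seniority date 11 Mar 2021, so the next rule applies.
Among Tran and Sorensen, by accumulated service hours (higher first): Tran (11815 hours) before Sorensen (11364 hours).
Among Vance, Pereira, Mbeki and Okonkwo, by company hire date (earlier first): Vance (7 Feb 2001) before Pereira and Mbeki (10 Mar 2001) before Okonkwo (25 Aug 2008).
Pereira and Mbeki both have classification seniority date 1 Aug 2013, so the next rule applies.
Among Pereira and Mbeki, by accumulated service hours (higher first): Pereira (31785 hours) before Mbeki (747 hours).
Full order: Dimitriou, Tran, Sorensen, Vance, Pereira, Mbeki, Okonkwo.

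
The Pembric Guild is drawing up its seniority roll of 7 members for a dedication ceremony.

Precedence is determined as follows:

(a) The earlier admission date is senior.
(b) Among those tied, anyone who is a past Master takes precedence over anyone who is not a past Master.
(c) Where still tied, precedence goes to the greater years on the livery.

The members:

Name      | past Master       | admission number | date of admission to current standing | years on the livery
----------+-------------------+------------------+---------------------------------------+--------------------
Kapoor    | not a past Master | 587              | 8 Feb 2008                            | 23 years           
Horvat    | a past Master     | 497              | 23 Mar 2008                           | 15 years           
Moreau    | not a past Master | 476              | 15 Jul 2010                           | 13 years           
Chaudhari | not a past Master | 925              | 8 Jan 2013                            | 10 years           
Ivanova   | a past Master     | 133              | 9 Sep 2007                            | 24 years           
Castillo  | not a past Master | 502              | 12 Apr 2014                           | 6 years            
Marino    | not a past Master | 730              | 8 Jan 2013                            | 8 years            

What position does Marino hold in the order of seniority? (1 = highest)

By date of admission to current standing (earlier first): Ivanova (9 Sep 2007); then Kapoor (8 Feb 2008); then Horvat (23 Mar 2008); then Moreau (15 Jul 2010); then Chaudhari and Marino (both 8 Jan 2013); then Castillo (12 Apr 2014).
Chaudhari and Marino are each not a past Master, so the next rule applies.
Among Chaudhari and Marino, by years on the livery (higher first): Chaudhari (10 years) before Marino (8 years).
Order: Ivanova, Kapoor, Horvat, Moreau, Chaudhari, Marino, Castillo. So position 6.

6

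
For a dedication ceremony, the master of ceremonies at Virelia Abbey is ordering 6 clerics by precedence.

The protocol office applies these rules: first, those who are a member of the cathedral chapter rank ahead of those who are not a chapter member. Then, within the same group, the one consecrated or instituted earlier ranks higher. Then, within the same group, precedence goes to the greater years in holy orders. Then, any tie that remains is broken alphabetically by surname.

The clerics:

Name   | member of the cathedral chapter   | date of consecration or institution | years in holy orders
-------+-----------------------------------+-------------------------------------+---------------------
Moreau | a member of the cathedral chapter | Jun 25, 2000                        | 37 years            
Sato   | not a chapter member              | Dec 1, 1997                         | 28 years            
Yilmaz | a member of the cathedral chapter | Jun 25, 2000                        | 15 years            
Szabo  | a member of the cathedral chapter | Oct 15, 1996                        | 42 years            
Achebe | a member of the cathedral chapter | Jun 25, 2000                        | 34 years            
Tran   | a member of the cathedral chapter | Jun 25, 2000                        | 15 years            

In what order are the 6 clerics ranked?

By the first rule: Szabo, Moreau, Achebe, Tran and Yilmaz (each a member of the cathedral chapter); then Sato (not a chapter member).
Among Szabo, Moreau, Achebe, Tran and Yilmaz, by date of consecration or institution (earlier first): Szabo (Oct 15, 1996) before Moreau, Achebe, Tran and Yilmaz (Jun 25, 2000).
Among Moreau, Achebe, Tran and Yilmaz, by years in holy orders (higher first): Moreau (37 years) before Achebe (34 years) before Tran and Yilmaz (15 years).
Among Tran and Yilmaz, alphabetically by surname: Tran before Yilmaz.
Full order: Szabo, Moreau, Achebe, Tran, Yilmaz, Sato.

Szabo, Moreau, Achebe, Tran, Yilmaz, Sato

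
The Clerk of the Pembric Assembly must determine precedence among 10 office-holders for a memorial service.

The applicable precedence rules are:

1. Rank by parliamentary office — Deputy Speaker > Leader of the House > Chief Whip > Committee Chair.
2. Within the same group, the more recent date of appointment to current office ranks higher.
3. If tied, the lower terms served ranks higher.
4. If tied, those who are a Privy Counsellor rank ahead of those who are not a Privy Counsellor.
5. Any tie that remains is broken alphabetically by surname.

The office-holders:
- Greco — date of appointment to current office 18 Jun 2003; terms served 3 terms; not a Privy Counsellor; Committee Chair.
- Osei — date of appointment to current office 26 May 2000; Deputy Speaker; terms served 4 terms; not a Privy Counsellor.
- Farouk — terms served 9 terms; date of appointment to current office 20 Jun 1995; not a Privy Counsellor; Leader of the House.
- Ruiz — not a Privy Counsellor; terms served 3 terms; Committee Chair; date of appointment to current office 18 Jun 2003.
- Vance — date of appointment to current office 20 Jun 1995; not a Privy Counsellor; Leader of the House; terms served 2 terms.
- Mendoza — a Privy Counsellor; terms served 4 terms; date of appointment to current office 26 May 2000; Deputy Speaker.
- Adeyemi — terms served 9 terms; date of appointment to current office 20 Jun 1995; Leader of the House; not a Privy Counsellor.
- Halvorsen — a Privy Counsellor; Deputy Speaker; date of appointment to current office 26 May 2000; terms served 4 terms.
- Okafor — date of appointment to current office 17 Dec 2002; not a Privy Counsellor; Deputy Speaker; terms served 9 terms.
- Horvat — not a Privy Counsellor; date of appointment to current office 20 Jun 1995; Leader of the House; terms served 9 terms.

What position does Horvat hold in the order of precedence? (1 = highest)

By parliamentary office: Okafor, Halvorsen, Mendoza and Osei (Deputy Speaker); then Vance, Adeyemi, Farouk and Horvat (Leader of the House); then Greco and Ruiz (Committee Chair).
Among Okafor, Halvorsen, Mendoza and Osei, by date of appointment to current office (later first): Okafor (17 Dec 2002) before Halvorsen, Mendoza and Osei (26 May 2000).
Halvorsen, Mendoza and Osei all have terms served 4 terms, so the next rule applies.
Among Halvorsen, Mendoza and Osei, a Privy Counsellor before not a Privy Counsellor: Halvorsen and Mendoza (a Privy Counsellor) before Osei (not a Privy Counsellor).
Among Halvorsen and Mendoza, alphabetically by surname: Halvorsen before Mendoza.
Vance, Adeyemi, Farouk and Horvat all have date of appointment to current office 20 Jun 1995, so the next rule applies.
Among Vance, Adeyemi, Farouk and Horvat, by terms served (lower first): Vance (2 terms) before Adeyemi, Farouk and Horvat (9 terms).
Adeyemi, Farouk and Horvat are each not a Privy Counsellor, so the next rule applies.
Among Adeyemi, Farouk and Horvat, alphabetically by surname: Adeyemi before Farouk before Horvat.
Greco and Ruiz both have date of appointment to current office 18 Jun 2003, so the next rule applies.
Greco and Ruiz both have terms served 3 terms, so the next rule applies.
Greco and Ruiz are each not a Privy Counsellor, so the next rule applies.
Among Greco and Ruiz, alphabetically by surname: Greco before Ruiz.
Order: Okafor, Halvorsen, Mendoza, Osei, Vance, Adeyemi, Farouk, Horvat, Greco, Ruiz. So position 8.

8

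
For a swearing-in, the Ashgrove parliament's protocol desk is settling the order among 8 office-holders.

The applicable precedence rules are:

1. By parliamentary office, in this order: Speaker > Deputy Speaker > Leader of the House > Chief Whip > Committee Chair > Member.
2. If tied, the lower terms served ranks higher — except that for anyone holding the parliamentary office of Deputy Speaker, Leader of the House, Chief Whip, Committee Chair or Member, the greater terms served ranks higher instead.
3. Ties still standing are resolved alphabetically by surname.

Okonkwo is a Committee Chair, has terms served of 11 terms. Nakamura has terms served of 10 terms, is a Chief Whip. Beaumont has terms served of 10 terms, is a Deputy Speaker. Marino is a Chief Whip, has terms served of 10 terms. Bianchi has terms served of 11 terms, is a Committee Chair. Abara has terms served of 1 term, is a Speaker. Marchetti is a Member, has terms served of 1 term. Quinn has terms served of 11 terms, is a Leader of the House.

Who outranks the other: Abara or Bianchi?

Abara

By parliamentary office: Abara (Speaker); then Beaumont (Deputy Speaker); then Quinn (Leader of the House); then Marino and Nakamura (Chief Whip); then Bianchi and Okonkwo (Committee Chair); then Marchetti (Member).
Marino and Nakamura both have terms served 10 terms, so the next rule applies.
Among Marino and Nakamura, alphabetically by surname: Marino before Nakamura.
Bianchi and Okonkwo both have terms served 11 terms, so the next rule applies.
Among Bianchi and Okonkwo, alphabetically by surname: Bianchi before Okonkwo.
So Abara takes precedence.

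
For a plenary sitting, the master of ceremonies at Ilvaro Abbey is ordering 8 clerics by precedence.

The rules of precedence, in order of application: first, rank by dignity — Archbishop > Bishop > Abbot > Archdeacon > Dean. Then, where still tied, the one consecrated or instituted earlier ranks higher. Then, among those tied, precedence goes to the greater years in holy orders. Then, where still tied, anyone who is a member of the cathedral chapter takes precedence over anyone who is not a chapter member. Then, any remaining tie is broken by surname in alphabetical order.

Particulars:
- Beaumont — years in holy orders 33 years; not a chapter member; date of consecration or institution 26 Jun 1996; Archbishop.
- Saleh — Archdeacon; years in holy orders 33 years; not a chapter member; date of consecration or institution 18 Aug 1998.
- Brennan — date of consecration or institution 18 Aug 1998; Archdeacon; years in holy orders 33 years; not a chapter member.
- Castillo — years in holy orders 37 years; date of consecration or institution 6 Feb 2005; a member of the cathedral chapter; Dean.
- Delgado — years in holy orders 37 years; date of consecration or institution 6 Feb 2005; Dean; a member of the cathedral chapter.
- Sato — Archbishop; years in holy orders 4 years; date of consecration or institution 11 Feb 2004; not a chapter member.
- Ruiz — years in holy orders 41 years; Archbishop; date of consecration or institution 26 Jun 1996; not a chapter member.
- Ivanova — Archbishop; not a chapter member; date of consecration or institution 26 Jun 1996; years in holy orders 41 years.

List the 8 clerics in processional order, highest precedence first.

Ivanova, Ruiz, Beaumont, Sato, Brennan, Saleh, Castillo, Delgado

By dignity: Ivanova, Ruiz, Beaumont and Sato (Archbishop); then Brennan and Saleh (Archdeacon); then Castillo and Delgado (Dean).
Among Ivanova, Ruiz, Beaumont and Sato, by date of consecration or institution (earlier first): Ivanova, Ruiz and Beaumont (26 Jun 1996) before Sato (11 Feb 2004).
Among Ivanova, Ruiz and Beaumont, by years in holy orders (higher first): Ivanova and Ruiz (41 years) before Beaumont (33 years).
Ivanova and Ruiz are each not a chapter member, so the next rule applies.
Among Ivanova and Ruiz, alphabetically by surname: Ivanova before Ruiz.
Brennan and Saleh both have date of consecration or institution 18 Aug 1998, so the next rule applies.
Brennan and Saleh both have years in holy orders 33 years, so the next rule applies.
Brennan and Saleh are each not a chapter member, so the next rule applies.
Among Brennan and Saleh, alphabetically by surname: Brennan before Saleh.
Castillo and Delgado both have date of consecration or institution 6 Feb 2005, so the next rule applies.
Castillo and Delgado both have years in holy orders 37 years, so the next rule applies.
Castillo and Delgado are each a member of the cathedral chapter, so the next rule applies.
Among Castillo and Delgado, alphabetically by surname: Castillo before Delgado.
Full order: Ivanova, Ruiz, Beaumont, Sato, Brennan, Saleh, Castillo, Delgado.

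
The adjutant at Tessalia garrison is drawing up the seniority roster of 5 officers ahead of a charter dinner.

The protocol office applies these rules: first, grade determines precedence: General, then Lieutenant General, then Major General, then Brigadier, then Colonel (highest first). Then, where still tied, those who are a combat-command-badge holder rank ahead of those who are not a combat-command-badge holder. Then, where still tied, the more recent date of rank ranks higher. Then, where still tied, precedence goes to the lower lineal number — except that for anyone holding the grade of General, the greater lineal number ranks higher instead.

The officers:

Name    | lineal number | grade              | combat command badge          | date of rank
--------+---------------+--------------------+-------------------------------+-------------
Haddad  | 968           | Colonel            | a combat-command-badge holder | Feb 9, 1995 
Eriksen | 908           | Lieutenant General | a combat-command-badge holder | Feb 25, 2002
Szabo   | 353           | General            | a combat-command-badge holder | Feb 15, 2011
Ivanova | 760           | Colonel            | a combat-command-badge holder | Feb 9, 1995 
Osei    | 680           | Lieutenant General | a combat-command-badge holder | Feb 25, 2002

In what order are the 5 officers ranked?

By grade: Szabo (General); then Osei and Eriksen (Lieutenant General); then Ivanova and Haddad (Colonel).
Osei and Eriksen are each a combat-command-badge holder, so the next rule applies.
Osei and Eriksen both have date of rank Feb 25, 2002, so the next rule applies.
Among Osei and Eriksen, by lineal number (lower first): Osei (680) before Eriksen (908).
Ivanova and Haddad are each a combat-command-badge holder, so the next rule applies.
Ivanova and Haddad both have date of rank Feb 9, 1995, so the next rule applies.
Among Ivanova and Haddad, by lineal number (lower first): Ivanova (760) before Haddad (968).
Full order: Szabo, Osei, Eriksen, Ivanova, Haddad.

Szabo, Osei, Eriksen, Ivanova, Haddad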